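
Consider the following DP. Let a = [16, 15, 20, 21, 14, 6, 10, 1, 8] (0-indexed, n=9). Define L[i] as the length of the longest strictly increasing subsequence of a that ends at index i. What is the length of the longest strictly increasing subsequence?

3

   i    0    1    2    3    4    5    6    7    8
a[i]   16   15   20   21   14    6   10    1    8
L[i]    1    1    2    3    1    1    2    1    2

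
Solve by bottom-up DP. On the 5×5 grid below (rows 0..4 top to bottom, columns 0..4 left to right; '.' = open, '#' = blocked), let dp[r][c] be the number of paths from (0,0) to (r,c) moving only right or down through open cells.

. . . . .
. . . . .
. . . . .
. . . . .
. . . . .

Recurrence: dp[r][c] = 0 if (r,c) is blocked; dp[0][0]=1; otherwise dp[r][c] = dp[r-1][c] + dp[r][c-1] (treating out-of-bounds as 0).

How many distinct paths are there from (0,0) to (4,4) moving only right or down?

70

r\c   0   1   2   3   4
  0   1   1   1   1   1
  1   1   2   3   4   5
  2   1   3   6  10  15
  3   1   4  10  20  35
  4   1   5  15  35  70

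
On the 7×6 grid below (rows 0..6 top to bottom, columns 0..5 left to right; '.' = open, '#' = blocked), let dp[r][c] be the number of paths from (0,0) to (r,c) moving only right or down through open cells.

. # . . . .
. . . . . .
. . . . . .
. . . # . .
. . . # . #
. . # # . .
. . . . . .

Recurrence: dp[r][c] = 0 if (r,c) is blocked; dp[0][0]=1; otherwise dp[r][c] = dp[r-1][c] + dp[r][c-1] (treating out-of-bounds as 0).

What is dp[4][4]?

5

r\c   0   1   2   3   4   5
  0   1   0   0   0   0   0
  1   1   1   1   1   1   1
  2   1   2   3   4   5   6
  3   1   3   6   0   5  11
  4   1   4  10   0   5   0
  5   1   5   0   0   5   5
  6   1   6   6   6  11  16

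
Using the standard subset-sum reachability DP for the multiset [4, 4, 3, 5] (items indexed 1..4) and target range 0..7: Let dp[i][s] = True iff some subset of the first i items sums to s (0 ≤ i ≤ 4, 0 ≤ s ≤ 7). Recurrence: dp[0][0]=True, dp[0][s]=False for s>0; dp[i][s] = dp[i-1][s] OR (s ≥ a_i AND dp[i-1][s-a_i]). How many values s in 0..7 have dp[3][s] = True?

4

i\s   0   1   2   3   4   5   6   7
  0   T   F   F   F   F   F   F   F
  1   T   F   F   F   T   F   F   F
  2   T   F   F   F   T   F   F   F
  3   T   F   F   T   T   F   F   T
  4   T   F   F   T   T   T   F   T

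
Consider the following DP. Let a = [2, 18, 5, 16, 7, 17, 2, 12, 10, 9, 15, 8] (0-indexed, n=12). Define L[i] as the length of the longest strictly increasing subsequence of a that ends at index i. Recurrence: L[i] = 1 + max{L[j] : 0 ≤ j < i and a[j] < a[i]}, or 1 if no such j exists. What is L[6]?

   i    0    1    2    3    4    5    6    7    8    9   10   11
a[i]    2   18    5   16    7   17    2   12   10    9   15    8
L[i]    1    2    2    3    3    4    1    4    4    4    5    4

1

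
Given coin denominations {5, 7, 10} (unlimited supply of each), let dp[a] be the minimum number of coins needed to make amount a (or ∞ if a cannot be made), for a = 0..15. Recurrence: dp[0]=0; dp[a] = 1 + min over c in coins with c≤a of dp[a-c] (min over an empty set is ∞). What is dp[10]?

 a  0  1  2  3  4  5  6  7  8  9 10 11 12 13 14 15
dp  0  -  -  -  -  1  -  1  -  -  1  -  2  -  2  2
(- denotes ∞ / unreachable)

1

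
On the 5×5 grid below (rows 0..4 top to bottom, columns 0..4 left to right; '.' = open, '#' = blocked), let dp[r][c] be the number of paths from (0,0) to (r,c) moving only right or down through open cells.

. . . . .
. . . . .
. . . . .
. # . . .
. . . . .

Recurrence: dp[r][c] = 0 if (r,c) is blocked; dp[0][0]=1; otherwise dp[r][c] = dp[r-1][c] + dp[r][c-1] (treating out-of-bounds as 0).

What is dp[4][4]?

54

r\c   0   1   2   3   4
  0   1   1   1   1   1
  1   1   2   3   4   5
  2   1   3   6  10  15
  3   1   0   6  16  31
  4   1   1   7  23  54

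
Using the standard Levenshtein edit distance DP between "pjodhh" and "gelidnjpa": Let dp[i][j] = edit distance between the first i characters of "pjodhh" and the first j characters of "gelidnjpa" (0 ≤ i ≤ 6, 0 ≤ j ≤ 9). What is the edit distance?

   ''  g  e  l  i  d  n  j  p  a
''  0  1  2  3  4  5  6  7  8  9
 p  1  1  2  3  4  5  6  7  7  8
 j  2  2  2  3  4  5  6  6  7  8
 o  3  3  3  3  4  5  6  7  7  8
 d  4  4  4  4  4  4  5  6  7  8
 h  5  5  5  5  5  5  5  6  7  8
 h  6  6  6  6  6  6  6  6  7  8

8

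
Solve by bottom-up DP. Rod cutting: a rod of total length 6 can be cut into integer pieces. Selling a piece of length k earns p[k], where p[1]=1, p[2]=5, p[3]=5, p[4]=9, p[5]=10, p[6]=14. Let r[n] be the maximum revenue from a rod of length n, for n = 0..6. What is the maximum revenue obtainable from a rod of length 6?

   n    0    1    2    3    4    5    6
r[n]    0    1    5    6   10   11   15

15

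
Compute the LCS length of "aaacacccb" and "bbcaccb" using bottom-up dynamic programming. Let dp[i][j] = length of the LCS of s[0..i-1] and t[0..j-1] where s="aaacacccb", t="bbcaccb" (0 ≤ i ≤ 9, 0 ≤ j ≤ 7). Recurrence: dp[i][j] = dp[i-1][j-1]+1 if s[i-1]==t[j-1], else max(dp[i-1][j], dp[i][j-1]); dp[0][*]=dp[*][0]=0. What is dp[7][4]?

   ''  b  b  c  a  c  c  b
''  0  0  0  0  0  0  0  0
 a  0  0  0  0  1  1  1  1
 a  0  0  0  0  1  1  1  1
 a  0  0  0  0  1  1  1  1
 c  0  0  0  1  1  2  2  2
 a  0  0  0  1  2  2  2  2
 c  0  0  0  1  2  3  3  3
 c  0  0  0  1  2  3  4  4
 c  0  0  0  1  2  3  4  4
 b  0  1  1  1  2  3  4  5

2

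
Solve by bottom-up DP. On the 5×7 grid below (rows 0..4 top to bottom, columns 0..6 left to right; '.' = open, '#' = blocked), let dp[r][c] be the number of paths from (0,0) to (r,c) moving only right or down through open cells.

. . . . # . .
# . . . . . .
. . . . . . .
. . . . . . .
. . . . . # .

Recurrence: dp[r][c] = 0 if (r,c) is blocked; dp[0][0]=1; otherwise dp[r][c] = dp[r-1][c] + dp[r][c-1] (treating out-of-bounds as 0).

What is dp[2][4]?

9

r\c   0   1   2   3   4   5   6
  0   1   1   1   1   0   0   0
  1   0   1   2   3   3   3   3
  2   0   1   3   6   9  12  15
  3   0   1   4  10  19  31  46
  4   0   1   5  15  34   0  46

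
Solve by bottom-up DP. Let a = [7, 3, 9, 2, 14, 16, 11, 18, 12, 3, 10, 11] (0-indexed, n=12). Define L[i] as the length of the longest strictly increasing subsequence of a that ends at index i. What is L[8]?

4

   i    0    1    2    3    4    5    6    7    8    9   10   11
a[i]    7    3    9    2   14   16   11   18   12    3   10   11
L[i]    1    1    2    1    3    4    3    5    4    2    3    4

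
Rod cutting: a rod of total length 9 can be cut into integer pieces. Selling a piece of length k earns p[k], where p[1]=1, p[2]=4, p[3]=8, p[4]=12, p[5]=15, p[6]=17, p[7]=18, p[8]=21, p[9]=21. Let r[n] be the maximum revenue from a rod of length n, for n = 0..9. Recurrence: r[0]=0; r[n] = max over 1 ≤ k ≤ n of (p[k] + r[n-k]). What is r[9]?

   n    0    1    2    3    4    5    6    7    8    9
r[n]    0    1    4    8   12   15   17   20   24   27

27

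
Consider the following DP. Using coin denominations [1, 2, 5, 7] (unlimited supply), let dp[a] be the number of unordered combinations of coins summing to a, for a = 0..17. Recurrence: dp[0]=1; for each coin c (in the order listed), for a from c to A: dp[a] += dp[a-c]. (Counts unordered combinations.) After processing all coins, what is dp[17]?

34

after  coin     0     1     2     3     4     5     6     7     8     9    10    11    12    13    14    15    16    17
          1     1     1     1     1     1     1     1     1     1     1     1     1     1     1     1     1     1     1
          2     1     1     2     2     3     3     4     4     5     5     6     6     7     7     8     8     9     9
          5     1     1     2     2     3     4     5     6     7     8    10    11    13    14    16    18    20    22
          7     1     1     2     2     3     4     5     7     8    10    12    14    17    19    23    26    30    34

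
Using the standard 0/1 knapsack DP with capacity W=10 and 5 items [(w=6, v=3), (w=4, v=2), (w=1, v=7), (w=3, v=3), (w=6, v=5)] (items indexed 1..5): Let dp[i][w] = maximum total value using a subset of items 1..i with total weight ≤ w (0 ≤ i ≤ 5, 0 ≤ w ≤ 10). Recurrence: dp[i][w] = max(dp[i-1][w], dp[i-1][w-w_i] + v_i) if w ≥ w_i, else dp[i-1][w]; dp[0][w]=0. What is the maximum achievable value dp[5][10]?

15

i\w   0   1   2   3   4   5   6   7   8   9  10
  0   0   0   0   0   0   0   0   0   0   0   0
  1   0   0   0   0   0   0   3   3   3   3   3
  2   0   0   0   0   2   2   3   3   3   3   5
  3   0   7   7   7   7   9   9  10  10  10  10
  4   0   7   7   7  10  10  10  10  12  12  13
  5   0   7   7   7  10  10  10  12  12  12  15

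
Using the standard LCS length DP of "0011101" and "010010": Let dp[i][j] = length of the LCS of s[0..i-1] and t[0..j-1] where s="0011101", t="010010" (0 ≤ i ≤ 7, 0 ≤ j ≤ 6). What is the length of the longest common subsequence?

4

   ''  0  1  0  0  1  0
''  0  0  0  0  0  0  0
 0  0  1  1  1  1  1  1
 0  0  1  1  2  2  2  2
 1  0  1  2  2  2  3  3
 1  0  1  2  2  2  3  3
 1  0  1  2  2  2  3  3
 0  0  1  2  3  3  3  4
 1  0  1  2  3  3  4  4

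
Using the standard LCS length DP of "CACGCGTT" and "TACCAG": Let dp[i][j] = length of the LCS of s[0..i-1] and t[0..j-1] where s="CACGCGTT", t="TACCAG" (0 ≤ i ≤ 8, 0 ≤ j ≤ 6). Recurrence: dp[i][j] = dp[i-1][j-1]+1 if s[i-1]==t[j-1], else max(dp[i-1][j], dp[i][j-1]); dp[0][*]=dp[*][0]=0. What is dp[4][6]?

   ''  T  A  C  C  A  G
''  0  0  0  0  0  0  0
 C  0  0  0  1  1  1  1
 A  0  0  1  1  1  2  2
 C  0  0  1  2  2  2  2
 G  0  0  1  2  2  2  3
 C  0  0  1  2  3  3  3
 G  0  0  1  2  3  3  4
 T  0  1  1  2  3  3  4
 T  0  1  1  2  3  3  4

3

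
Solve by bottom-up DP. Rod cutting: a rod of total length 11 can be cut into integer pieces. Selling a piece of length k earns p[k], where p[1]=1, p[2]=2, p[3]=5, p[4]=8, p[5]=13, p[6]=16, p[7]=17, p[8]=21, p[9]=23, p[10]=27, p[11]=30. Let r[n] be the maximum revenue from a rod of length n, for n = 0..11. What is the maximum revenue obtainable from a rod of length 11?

   n    0    1    2    3    4    5    6    7    8    9   10   11
r[n]    0    1    2    5    8   13   16   17   21   23   27   30

30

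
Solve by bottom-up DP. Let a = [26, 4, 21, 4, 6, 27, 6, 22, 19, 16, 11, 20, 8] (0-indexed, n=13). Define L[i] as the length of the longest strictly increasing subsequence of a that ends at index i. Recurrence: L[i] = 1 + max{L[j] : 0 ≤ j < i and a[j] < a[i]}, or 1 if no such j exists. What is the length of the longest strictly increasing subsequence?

4

   i    0    1    2    3    4    5    6    7    8    9   10   11   12
a[i]   26    4   21    4    6   27    6   22   19   16   11   20    8
L[i]    1    1    2    1    2    3    2    3    3    3    3    4    3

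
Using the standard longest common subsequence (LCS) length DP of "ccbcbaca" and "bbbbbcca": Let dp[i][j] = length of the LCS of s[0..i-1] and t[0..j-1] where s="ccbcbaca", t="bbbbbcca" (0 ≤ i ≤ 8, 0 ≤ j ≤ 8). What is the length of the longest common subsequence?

4

   ''  b  b  b  b  b  c  c  a
''  0  0  0  0  0  0  0  0  0
 c  0  0  0  0  0  0  1  1  1
 c  0  0  0  0  0  0  1  2  2
 b  0  1  1  1  1  1  1  2  2
 c  0  1  1  1  1  1  2  2  2
 b  0  1  2  2  2  2  2  2  2
 a  0  1  2  2  2  2  2  2  3
 c  0  1  2  2  2  2  3  3  3
 a  0  1  2  2  2  2  3  3  4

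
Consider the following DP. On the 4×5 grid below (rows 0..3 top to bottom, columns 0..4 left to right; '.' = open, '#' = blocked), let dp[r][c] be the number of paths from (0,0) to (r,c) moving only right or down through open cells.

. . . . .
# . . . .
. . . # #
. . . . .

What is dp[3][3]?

4

r\c   0   1   2   3   4
  0   1   1   1   1   1
  1   0   1   2   3   4
  2   0   1   3   0   0
  3   0   1   4   4   4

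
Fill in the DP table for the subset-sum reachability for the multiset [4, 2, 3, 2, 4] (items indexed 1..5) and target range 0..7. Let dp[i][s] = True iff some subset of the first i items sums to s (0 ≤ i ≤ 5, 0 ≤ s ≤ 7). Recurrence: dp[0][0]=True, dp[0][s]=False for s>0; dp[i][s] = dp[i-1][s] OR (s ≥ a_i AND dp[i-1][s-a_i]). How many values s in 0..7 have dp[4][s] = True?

i\s   0   1   2   3   4   5   6   7
  0   T   F   F   F   F   F   F   F
  1   T   F   F   F   T   F   F   F
  2   T   F   T   F   T   F   T   F
  3   T   F   T   T   T   T   T   T
  4   T   F   T   T   T   T   T   T
  5   T   F   T   T   T   T   T   T

7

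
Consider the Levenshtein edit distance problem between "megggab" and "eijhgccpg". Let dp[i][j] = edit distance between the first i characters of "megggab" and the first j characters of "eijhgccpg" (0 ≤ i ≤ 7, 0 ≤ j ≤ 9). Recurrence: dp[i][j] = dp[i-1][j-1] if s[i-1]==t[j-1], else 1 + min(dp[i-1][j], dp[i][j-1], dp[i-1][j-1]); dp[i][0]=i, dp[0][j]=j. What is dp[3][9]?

   ''  e  i  j  h  g  c  c  p  g
''  0  1  2  3  4  5  6  7  8  9
 m  1  1  2  3  4  5  6  7  8  9
 e  2  1  2  3  4  5  6  7  8  9
 g  3  2  2  3  4  4  5  6  7  8
 g  4  3  3  3  4  4  5  6  7  7
 g  5  4  4  4  4  4  5  6  7  7
 a  6  5  5  5  5  5  5  6  7  8
 b  7  6  6  6  6  6  6  6  7  8

8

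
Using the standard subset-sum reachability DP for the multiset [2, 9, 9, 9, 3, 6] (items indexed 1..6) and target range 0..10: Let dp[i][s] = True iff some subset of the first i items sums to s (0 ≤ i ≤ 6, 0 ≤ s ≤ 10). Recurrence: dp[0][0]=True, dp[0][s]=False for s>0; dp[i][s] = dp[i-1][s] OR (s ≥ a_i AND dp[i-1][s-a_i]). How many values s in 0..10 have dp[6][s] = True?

7

i\s   0   1   2   3   4   5   6   7   8   9  10
  0   T   F   F   F   F   F   F   F   F   F   F
  1   T   F   T   F   F   F   F   F   F   F   F
  2   T   F   T   F   F   F   F   F   F   T   F
  3   T   F   T   F   F   F   F   F   F   T   F
  4   T   F   T   F   F   F   F   F   F   T   F
  5   T   F   T   T   F   T   F   F   F   T   F
  6   T   F   T   T   F   T   T   F   T   T   F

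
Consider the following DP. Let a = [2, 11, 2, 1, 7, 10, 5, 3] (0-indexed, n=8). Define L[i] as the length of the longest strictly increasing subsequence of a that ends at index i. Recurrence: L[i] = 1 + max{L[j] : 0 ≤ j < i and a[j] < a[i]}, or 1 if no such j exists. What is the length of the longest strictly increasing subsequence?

   i    0    1    2    3    4    5    6    7
a[i]    2   11    2    1    7   10    5    3
L[i]    1    2    1    1    2    3    2    2

3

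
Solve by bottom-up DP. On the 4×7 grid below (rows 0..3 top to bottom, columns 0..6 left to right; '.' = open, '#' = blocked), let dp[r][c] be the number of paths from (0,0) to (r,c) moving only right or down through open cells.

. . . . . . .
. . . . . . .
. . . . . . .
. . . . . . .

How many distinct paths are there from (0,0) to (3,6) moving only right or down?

84

r\c   0   1   2   3   4   5   6
  0   1   1   1   1   1   1   1
  1   1   2   3   4   5   6   7
  2   1   3   6  10  15  21  28
  3   1   4  10  20  35  56  84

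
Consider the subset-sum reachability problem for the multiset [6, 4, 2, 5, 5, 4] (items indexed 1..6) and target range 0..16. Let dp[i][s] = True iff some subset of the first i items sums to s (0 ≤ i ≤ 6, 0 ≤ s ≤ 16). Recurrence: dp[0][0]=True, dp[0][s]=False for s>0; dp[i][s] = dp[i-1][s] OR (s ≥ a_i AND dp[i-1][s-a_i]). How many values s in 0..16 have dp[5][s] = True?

i\s   0   1   2   3   4   5   6   7   8   9  10  11  12  13  14  15  16
  0   T   F   F   F   F   F   F   F   F   F   F   F   F   F   F   F   F
  1   T   F   F   F   F   F   T   F   F   F   F   F   F   F   F   F   F
  2   T   F   F   F   T   F   T   F   F   F   T   F   F   F   F   F   F
  3   T   F   T   F   T   F   T   F   T   F   T   F   T   F   F   F   F
  4   T   F   T   F   T   T   T   T   T   T   T   T   T   T   F   T   F
  5   T   F   T   F   T   T   T   T   T   T   T   T   T   T   T   T   T
  6   T   F   T   F   T   T   T   T   T   T   T   T   T   T   T   T   T

15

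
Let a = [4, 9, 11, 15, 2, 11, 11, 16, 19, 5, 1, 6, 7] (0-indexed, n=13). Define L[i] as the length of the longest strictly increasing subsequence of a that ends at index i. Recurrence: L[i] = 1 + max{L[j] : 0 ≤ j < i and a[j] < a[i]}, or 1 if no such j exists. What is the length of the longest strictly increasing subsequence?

   i    0    1    2    3    4    5    6    7    8    9   10   11   12
a[i]    4    9   11   15    2   11   11   16   19    5    1    6    7
L[i]    1    2    3    4    1    3    3    5    6    2    1    3    4

6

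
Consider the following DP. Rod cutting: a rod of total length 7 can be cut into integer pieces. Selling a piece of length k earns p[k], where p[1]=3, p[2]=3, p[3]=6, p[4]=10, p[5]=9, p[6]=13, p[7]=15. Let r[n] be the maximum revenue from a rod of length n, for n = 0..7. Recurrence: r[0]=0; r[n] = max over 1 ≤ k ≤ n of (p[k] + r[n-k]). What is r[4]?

   n    0    1    2    3    4    5    6    7
r[n]    0    3    6    9   12   15   18   21

12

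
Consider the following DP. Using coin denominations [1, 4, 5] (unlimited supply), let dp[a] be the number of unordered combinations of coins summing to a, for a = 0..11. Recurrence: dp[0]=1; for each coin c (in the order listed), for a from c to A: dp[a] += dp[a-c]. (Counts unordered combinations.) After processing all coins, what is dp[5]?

3

after  coin     0     1     2     3     4     5     6     7     8     9    10    11
          1     1     1     1     1     1     1     1     1     1     1     1     1
          4     1     1     1     1     2     2     2     2     3     3     3     3
          5     1     1     1     1     2     3     3     3     4     5     6     6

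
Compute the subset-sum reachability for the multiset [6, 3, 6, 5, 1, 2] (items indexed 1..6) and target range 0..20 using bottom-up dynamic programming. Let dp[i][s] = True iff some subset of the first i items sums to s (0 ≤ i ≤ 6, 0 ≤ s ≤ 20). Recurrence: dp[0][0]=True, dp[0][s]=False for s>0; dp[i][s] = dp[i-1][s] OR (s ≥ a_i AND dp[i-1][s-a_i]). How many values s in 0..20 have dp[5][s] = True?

19

i\s   0   1   2   3   4   5   6   7   8   9  10  11  12  13  14  15  16  17  18  19  20
  0   T   F   F   F   F   F   F   F   F   F   F   F   F   F   F   F   F   F   F   F   F
  1   T   F   F   F   F   F   T   F   F   F   F   F   F   F   F   F   F   F   F   F   F
  2   T   F   F   T   F   F   T   F   F   T   F   F   F   F   F   F   F   F   F   F   F
  3   T   F   F   T   F   F   T   F   F   T   F   F   T   F   F   T   F   F   F   F   F
  4   T   F   F   T   F   T   T   F   T   T   F   T   T   F   T   T   F   T   F   F   T
  5   T   T   F   T   T   T   T   T   T   T   T   T   T   T   T   T   T   T   T   F   T
  6   T   T   T   T   T   T   T   T   T   T   T   T   T   T   T   T   T   T   T   T   T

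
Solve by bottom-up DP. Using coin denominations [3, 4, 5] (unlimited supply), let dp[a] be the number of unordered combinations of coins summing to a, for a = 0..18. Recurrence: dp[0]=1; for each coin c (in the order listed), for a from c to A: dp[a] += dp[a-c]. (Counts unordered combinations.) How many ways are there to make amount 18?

after  coin     0     1     2     3     4     5     6     7     8     9    10    11    12    13    14    15    16    17    18
          3     1     0     0     1     0     0     1     0     0     1     0     0     1     0     0     1     0     0     1
          4     1     0     0     1     1     0     1     1     1     1     1     1     2     1     1     2     2     1     2
          5     1     0     0     1     1     1     1     1     2     2     2     2     3     3     3     4     4     4     5

5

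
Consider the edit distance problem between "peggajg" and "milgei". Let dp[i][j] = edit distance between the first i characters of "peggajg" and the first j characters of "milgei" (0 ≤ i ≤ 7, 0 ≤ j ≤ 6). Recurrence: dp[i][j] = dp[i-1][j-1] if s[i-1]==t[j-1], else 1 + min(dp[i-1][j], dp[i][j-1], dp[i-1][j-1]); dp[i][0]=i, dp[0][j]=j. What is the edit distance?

   ''  m  i  l  g  e  i
''  0  1  2  3  4  5  6
 p  1  1  2  3  4  5  6
 e  2  2  2  3  4  4  5
 g  3  3  3  3  3  4  5
 g  4  4  4  4  3  4  5
 a  5  5  5  5  4  4  5
 j  6  6  6  6  5  5  5
 g  7  7  7  7  6  6  6

6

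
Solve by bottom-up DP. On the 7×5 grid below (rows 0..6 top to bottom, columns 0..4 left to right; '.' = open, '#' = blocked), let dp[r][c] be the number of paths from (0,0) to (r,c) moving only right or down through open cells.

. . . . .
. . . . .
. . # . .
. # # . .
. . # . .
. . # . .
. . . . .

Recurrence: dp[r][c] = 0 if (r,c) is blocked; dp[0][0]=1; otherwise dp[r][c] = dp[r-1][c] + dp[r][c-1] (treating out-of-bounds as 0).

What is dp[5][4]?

21

r\c   0   1   2   3   4
  0   1   1   1   1   1
  1   1   2   3   4   5
  2   1   3   0   4   9
  3   1   0   0   4  13
  4   1   1   0   4  17
  5   1   2   0   4  21
  6   1   3   3   7  28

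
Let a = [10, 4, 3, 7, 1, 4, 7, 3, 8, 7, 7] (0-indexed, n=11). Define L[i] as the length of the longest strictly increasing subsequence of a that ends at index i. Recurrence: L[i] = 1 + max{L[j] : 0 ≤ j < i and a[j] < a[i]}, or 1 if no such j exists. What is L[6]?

   i    0    1    2    3    4    5    6    7    8    9   10
a[i]   10    4    3    7    1    4    7    3    8    7    7
L[i]    1    1    1    2    1    2    3    2    4    3    3

3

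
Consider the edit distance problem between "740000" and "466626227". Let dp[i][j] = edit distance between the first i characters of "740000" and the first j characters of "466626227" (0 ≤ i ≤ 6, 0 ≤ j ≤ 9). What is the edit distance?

   ''  4  6  6  6  2  6  2  2  7
''  0  1  2  3  4  5  6  7  8  9
 7  1  1  2  3  4  5  6  7  8  8
 4  2  1  2  3  4  5  6  7  8  9
 0  3  2  2  3  4  5  6  7  8  9
 0  4  3  3  3  4  5  6  7  8  9
 0  5  4  4  4  4  5  6  7  8  9
 0  6  5  5  5  5  5  6  7  8  9

9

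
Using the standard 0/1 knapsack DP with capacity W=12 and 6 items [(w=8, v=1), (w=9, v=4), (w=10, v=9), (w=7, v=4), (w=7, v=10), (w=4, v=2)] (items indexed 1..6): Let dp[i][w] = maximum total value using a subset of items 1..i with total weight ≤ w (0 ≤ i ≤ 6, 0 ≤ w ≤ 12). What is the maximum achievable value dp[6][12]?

12

i\w   0   1   2   3   4   5   6   7   8   9  10  11  12
  0   0   0   0   0   0   0   0   0   0   0   0   0   0
  1   0   0   0   0   0   0   0   0   1   1   1   1   1
  2   0   0   0   0   0   0   0   0   1   4   4   4   4
  3   0   0   0   0   0   0   0   0   1   4   9   9   9
  4   0   0   0   0   0   0   0   4   4   4   9   9   9
  5   0   0   0   0   0   0   0  10  10  10  10  10  10
  6   0   0   0   0   2   2   2  10  10  10  10  12  12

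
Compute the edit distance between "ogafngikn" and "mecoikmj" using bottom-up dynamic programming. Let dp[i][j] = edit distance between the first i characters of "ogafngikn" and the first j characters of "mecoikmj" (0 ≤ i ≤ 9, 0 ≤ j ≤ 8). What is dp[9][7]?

7

   ''  m  e  c  o  i  k  m  j
''  0  1  2  3  4  5  6  7  8
 o  1  1  2  3  3  4  5  6  7
 g  2  2  2  3  4  4  5  6  7
 a  3  3  3  3  4  5  5  6  7
 f  4  4  4  4  4  5  6  6  7
 n  5  5  5  5  5  5  6  7  7
 g  6  6  6  6  6  6  6  7  8
 i  7  7  7  7  7  6  7  7  8
 k  8  8  8  8  8  7  6  7  8
 n  9  9  9  9  9  8  7  7  8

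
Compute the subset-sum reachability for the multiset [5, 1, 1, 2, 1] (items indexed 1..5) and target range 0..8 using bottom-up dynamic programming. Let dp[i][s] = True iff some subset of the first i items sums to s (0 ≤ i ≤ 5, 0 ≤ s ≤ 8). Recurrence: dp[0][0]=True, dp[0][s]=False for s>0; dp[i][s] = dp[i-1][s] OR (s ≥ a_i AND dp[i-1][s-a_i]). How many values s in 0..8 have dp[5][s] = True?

9

i\s   0   1   2   3   4   5   6   7   8
  0   T   F   F   F   F   F   F   F   F
  1   T   F   F   F   F   T   F   F   F
  2   T   T   F   F   F   T   T   F   F
  3   T   T   T   F   F   T   T   T   F
  4   T   T   T   T   T   T   T   T   T
  5   T   T   T   T   T   T   T   T   T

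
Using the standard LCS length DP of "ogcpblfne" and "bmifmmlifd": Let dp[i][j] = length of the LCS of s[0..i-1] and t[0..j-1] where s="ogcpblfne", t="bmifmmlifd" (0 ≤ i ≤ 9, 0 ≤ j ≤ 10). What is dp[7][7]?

   ''  b  m  i  f  m  m  l  i  f  d
''  0  0  0  0  0  0  0  0  0  0  0
 o  0  0  0  0  0  0  0  0  0  0  0
 g  0  0  0  0  0  0  0  0  0  0  0
 c  0  0  0  0  0  0  0  0  0  0  0
 p  0  0  0  0  0  0  0  0  0  0  0
 b  0  1  1  1  1  1  1  1  1  1  1
 l  0  1  1  1  1  1  1  2  2  2  2
 f  0  1  1  1  2  2  2  2  2  3  3
 n  0  1  1  1  2  2  2  2  2  3  3
 e  0  1  1  1  2  2  2  2  2  3  3

2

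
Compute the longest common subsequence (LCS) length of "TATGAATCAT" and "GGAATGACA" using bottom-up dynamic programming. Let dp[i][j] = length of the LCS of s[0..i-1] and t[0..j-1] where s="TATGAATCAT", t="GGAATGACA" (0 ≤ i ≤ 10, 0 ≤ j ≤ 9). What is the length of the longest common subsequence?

   ''  G  G  A  A  T  G  A  C  A
''  0  0  0  0  0  0  0  0  0  0
 T  0  0  0  0  0  1  1  1  1  1
 A  0  0  0  1  1  1  1  2  2  2
 T  0  0  0  1  1  2  2  2  2  2
 G  0  1  1  1  1  2  3  3  3  3
 A  0  1  1  2  2  2  3  4  4  4
 A  0  1  1  2  3  3  3  4  4  5
 T  0  1  1  2  3  4  4  4  4  5
 C  0  1  1  2  3  4  4  4  5  5
 A  0  1  1  2  3  4  4  5  5  6
 T  0  1  1  2  3  4  4  5  5  6

6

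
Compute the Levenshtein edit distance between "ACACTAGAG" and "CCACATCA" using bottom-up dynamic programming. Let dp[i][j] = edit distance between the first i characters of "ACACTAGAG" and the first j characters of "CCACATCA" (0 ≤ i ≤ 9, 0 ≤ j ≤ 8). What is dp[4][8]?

   ''  C  C  A  C  A  T  C  A
''  0  1  2  3  4  5  6  7  8
 A  1  1  2  2  3  4  5  6  7
 C  2  1  1  2  2  3  4  5  6
 A  3  2  2  1  2  2  3  4  5
 C  4  3  2  2  1  2  3  3  4
 T  5  4  3  3  2  2  2  3  4
 A  6  5  4  3  3  2  3  3  3
 G  7  6  5  4  4  3  3  4  4
 A  8  7  6  5  5  4  4  4  4
 G  9  8  7  6  6  5  5  5  5

4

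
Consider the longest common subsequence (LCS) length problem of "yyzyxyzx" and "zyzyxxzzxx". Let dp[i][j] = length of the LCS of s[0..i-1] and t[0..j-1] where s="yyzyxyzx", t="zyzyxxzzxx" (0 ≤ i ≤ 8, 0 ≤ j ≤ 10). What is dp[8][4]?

   ''  z  y  z  y  x  x  z  z  x  x
''  0  0  0  0  0  0  0  0  0  0  0
 y  0  0  1  1  1  1  1  1  1  1  1
 y  0  0  1  1  2  2  2  2  2  2  2
 z  0  1  1  2  2  2  2  3  3  3  3
 y  0  1  2  2  3  3  3  3  3  3  3
 x  0  1  2  2  3  4  4  4  4  4  4
 y  0  1  2  2  3  4  4  4  4  4  4
 z  0  1  2  3  3  4  4  5  5  5  5
 x  0  1  2  3  3  4  5  5  5  6  6

3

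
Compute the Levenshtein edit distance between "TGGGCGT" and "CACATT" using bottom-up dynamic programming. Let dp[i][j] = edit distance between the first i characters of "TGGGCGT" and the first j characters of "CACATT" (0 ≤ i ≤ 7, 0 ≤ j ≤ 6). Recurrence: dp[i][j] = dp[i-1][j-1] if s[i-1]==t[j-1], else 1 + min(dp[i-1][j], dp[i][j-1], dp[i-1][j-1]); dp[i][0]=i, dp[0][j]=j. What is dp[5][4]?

   ''  C  A  C  A  T  T
''  0  1  2  3  4  5  6
 T  1  1  2  3  4  4  5
 G  2  2  2  3  4  5  5
 G  3  3  3  3  4  5  6
 G  4  4  4  4  4  5  6
 C  5  4  5  4  5  5  6
 G  6  5  5  5  5  6  6
 T  7  6  6  6  6  5  6

5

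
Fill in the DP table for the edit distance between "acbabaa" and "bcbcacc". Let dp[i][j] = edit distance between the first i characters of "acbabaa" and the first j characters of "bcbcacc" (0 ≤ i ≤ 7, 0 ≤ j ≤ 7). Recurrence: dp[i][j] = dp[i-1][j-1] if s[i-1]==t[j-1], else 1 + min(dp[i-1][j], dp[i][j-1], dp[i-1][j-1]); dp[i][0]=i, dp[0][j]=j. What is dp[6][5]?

3

   ''  b  c  b  c  a  c  c
''  0  1  2  3  4  5  6  7
 a  1  1  2  3  4  4  5  6
 c  2  2  1  2  3  4  4  5
 b  3  2  2  1  2  3  4  5
 a  4  3  3  2  2  2  3  4
 b  5  4  4  3  3  3  3  4
 a  6  5  5  4  4  3  4  4
 a  7  6  6  5  5  4  4  5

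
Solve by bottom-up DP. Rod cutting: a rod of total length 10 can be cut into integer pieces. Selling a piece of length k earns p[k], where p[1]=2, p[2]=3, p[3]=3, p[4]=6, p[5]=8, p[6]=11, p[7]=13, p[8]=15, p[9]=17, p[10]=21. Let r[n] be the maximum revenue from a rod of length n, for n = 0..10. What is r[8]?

   n    0    1    2    3    4    5    6    7    8    9   10
r[n]    0    2    4    6    8   10   12   14   16   18   21

16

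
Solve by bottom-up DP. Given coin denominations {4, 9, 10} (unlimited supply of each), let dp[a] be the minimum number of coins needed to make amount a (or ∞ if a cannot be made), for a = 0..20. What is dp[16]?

 a  0  1  2  3  4  5  6  7  8  9 10 11 12 13 14 15 16 17 18 19 20
dp  0  -  -  -  1  -  -  -  2  1  1  -  3  2  2  -  4  3  2  2  2
(- denotes ∞ / unreachable)

4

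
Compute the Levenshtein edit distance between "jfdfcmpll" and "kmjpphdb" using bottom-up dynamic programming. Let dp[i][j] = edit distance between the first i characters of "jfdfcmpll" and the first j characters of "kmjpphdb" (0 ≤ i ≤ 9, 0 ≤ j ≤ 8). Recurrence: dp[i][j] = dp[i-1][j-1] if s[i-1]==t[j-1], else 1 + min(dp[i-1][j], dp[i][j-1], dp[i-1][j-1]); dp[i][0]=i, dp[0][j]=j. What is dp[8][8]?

8

   ''  k  m  j  p  p  h  d  b
''  0  1  2  3  4  5  6  7  8
 j  1  1  2  2  3  4  5  6  7
 f  2  2  2  3  3  4  5  6  7
 d  3  3  3  3  4  4  5  5  6
 f  4  4  4  4  4  5  5  6  6
 c  5  5  5  5  5  5  6  6  7
 m  6  6  5  6  6  6  6  7  7
 p  7  7  6  6  6  6  7  7  8
 l  8  8  7  7  7  7  7  8  8
 l  9  9  8  8  8  8  8  8  9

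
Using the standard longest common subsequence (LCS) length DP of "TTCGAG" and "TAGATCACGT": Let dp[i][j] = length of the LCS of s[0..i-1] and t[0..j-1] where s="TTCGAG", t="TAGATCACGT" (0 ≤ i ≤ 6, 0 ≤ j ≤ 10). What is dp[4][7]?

   ''  T  A  G  A  T  C  A  C  G  T
''  0  0  0  0  0  0  0  0  0  0  0
 T  0  1  1  1  1  1  1  1  1  1  1
 T  0  1  1  1  1  2  2  2  2  2  2
 C  0  1  1  1  1  2  3  3  3  3  3
 G  0  1  1  2  2  2  3  3  3  4  4
 A  0  1  2  2  3  3  3  4  4  4  4
 G  0  1  2  3  3  3  3  4  4  5  5

3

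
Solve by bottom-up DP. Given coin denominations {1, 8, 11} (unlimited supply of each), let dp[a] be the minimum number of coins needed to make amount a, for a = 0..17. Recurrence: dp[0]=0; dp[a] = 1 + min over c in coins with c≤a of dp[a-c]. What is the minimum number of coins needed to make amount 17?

 a  0  1  2  3  4  5  6  7  8  9 10 11 12 13 14 15 16 17
dp  0  1  2  3  4  5  6  7  1  2  3  1  2  3  4  5  2  3

3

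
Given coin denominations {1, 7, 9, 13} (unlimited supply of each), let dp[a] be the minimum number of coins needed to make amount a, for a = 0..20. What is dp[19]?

 a  0  1  2  3  4  5  6  7  8  9 10 11 12 13 14 15 16 17 18 19 20
dp  0  1  2  3  4  5  6  1  2  1  2  3  4  1  2  3  2  3  2  3  2

3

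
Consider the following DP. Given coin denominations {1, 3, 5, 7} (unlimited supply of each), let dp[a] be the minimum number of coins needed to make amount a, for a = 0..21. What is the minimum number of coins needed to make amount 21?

 a  0  1  2  3  4  5  6  7  8  9 10 11 12 13 14 15 16 17 18 19 20 21
dp  0  1  2  1  2  1  2  1  2  3  2  3  2  3  2  3  4  3  4  3  4  3

3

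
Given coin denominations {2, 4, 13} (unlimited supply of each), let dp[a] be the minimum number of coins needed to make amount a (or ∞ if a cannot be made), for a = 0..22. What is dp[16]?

4

 a  0  1  2  3  4  5  6  7  8  9 10 11 12 13 14 15 16 17 18 19 20 21 22
dp  0  -  1  -  1  -  2  -  2  -  3  -  3  1  4  2  4  2  5  3  5  3  6
(- denotes ∞ / unreachable)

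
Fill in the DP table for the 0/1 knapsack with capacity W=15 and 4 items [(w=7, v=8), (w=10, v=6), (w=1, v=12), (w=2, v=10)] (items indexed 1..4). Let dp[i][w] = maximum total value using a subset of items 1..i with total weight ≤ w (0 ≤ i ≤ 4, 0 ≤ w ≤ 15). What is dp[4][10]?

i\w   0   1   2   3   4   5   6   7   8   9  10  11  12  13  14  15
  0   0   0   0   0   0   0   0   0   0   0   0   0   0   0   0   0
  1   0   0   0   0   0   0   0   8   8   8   8   8   8   8   8   8
  2   0   0   0   0   0   0   0   8   8   8   8   8   8   8   8   8
  3   0  12  12  12  12  12  12  12  20  20  20  20  20  20  20  20
  4   0  12  12  22  22  22  22  22  22  22  30  30  30  30  30  30

30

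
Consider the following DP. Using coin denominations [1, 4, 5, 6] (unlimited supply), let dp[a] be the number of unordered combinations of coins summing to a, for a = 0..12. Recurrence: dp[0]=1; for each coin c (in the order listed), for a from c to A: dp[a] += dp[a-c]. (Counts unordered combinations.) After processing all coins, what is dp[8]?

after  coin     0     1     2     3     4     5     6     7     8     9    10    11    12
          1     1     1     1     1     1     1     1     1     1     1     1     1     1
          4     1     1     1     1     2     2     2     2     3     3     3     3     4
          5     1     1     1     1     2     3     3     3     4     5     6     6     7
          6     1     1     1     1     2     3     4     4     5     6     8     9    11

5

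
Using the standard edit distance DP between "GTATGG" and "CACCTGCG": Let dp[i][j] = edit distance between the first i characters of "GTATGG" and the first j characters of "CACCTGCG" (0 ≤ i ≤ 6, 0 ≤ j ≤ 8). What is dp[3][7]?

   ''  C  A  C  C  T  G  C  G
''  0  1  2  3  4  5  6  7  8
 G  1  1  2  3  4  5  5  6  7
 T  2  2  2  3  4  4  5  6  7
 A  3  3  2  3  4  5  5  6  7
 T  4  4  3  3  4  4  5  6  7
 G  5  5  4  4  4  5  4  5  6
 G  6  6  5  5  5  5  5  5  5

6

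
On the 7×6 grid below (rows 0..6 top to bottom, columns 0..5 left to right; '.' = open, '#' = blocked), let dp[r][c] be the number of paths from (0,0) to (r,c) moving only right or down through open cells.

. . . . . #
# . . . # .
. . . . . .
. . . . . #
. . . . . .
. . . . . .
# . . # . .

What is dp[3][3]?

r\c   0   1   2   3   4   5
  0   1   1   1   1   1   0
  1   0   1   2   3   0   0
  2   0   1   3   6   6   6
  3   0   1   4  10  16   0
  4   0   1   5  15  31  31
  5   0   1   6  21  52  83
  6   0   1   7   0  52 135

10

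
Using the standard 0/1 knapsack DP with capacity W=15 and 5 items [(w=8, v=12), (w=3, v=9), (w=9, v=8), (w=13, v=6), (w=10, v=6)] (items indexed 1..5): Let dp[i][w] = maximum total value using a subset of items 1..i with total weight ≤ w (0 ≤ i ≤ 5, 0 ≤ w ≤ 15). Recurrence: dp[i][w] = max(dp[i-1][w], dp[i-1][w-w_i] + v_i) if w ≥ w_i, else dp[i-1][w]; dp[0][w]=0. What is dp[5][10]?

i\w   0   1   2   3   4   5   6   7   8   9  10  11  12  13  14  15
  0   0   0   0   0   0   0   0   0   0   0   0   0   0   0   0   0
  1   0   0   0   0   0   0   0   0  12  12  12  12  12  12  12  12
  2   0   0   0   9   9   9   9   9  12  12  12  21  21  21  21  21
  3   0   0   0   9   9   9   9   9  12  12  12  21  21  21  21  21
  4   0   0   0   9   9   9   9   9  12  12  12  21  21  21  21  21
  5   0   0   0   9   9   9   9   9  12  12  12  21  21  21  21  21

12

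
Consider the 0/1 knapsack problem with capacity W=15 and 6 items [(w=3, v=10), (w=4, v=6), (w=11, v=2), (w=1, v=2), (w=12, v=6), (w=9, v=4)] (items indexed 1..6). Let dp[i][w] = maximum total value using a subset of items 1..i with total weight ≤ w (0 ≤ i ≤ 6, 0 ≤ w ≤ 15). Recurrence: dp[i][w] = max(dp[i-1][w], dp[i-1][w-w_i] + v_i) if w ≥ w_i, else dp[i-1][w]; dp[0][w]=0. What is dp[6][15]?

18

i\w   0   1   2   3   4   5   6   7   8   9  10  11  12  13  14  15
  0   0   0   0   0   0   0   0   0   0   0   0   0   0   0   0   0
  1   0   0   0  10  10  10  10  10  10  10  10  10  10  10  10  10
  2   0   0   0  10  10  10  10  16  16  16  16  16  16  16  16  16
  3   0   0   0  10  10  10  10  16  16  16  16  16  16  16  16  16
  4   0   2   2  10  12  12  12  16  18  18  18  18  18  18  18  18
  5   0   2   2  10  12  12  12  16  18  18  18  18  18  18  18  18
  6   0   2   2  10  12  12  12  16  18  18  18  18  18  18  18  18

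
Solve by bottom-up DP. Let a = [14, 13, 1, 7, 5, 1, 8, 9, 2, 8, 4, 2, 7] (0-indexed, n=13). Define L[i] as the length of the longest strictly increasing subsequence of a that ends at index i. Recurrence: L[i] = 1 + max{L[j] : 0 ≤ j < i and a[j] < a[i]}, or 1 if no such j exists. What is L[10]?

3

   i    0    1    2    3    4    5    6    7    8    9   10   11   12
a[i]   14   13    1    7    5    1    8    9    2    8    4    2    7
L[i]    1    1    1    2    2    1    3    4    2    3    3    2    4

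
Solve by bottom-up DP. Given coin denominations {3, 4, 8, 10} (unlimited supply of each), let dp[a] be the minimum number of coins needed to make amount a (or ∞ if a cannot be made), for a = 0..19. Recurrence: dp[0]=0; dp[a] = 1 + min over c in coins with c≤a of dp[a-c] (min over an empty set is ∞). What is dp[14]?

 a  0  1  2  3  4  5  6  7  8  9 10 11 12 13 14 15 16 17 18 19
dp  0  -  -  1  1  -  2  2  1  3  1  2  2  2  2  3  2  3  2  3
(- denotes ∞ / unreachable)

2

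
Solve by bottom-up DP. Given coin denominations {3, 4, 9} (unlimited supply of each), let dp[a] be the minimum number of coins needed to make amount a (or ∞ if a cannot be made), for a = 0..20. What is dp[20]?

 a  0  1  2  3  4  5  6  7  8  9 10 11 12 13 14 15 16 17 18 19 20
dp  0  -  -  1  1  -  2  2  2  1  3  3  2  2  4  3  3  3  2  4  4
(- denotes ∞ / unreachable)

4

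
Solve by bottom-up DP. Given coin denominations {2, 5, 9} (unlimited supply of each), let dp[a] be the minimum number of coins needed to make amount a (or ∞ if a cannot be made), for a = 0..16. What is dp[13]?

 a  0  1  2  3  4  5  6  7  8  9 10 11 12 13 14 15 16
dp  0  -  1  -  2  1  3  2  4  1  2  2  3  3  2  3  3
(- denotes ∞ / unreachable)

3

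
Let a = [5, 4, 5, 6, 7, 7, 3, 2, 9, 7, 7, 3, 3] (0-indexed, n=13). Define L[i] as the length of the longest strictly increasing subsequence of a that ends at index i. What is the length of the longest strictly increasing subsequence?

5

   i    0    1    2    3    4    5    6    7    8    9   10   11   12
a[i]    5    4    5    6    7    7    3    2    9    7    7    3    3
L[i]    1    1    2    3    4    4    1    1    5    4    4    2    2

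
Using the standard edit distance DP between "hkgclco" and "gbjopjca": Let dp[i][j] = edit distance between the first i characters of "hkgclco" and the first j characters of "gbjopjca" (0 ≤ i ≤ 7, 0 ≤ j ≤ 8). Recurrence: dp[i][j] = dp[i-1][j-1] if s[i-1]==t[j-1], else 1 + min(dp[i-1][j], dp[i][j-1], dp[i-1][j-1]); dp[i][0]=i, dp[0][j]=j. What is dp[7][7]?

7

   ''  g  b  j  o  p  j  c  a
''  0  1  2  3  4  5  6  7  8
 h  1  1  2  3  4  5  6  7  8
 k  2  2  2  3  4  5  6  7  8
 g  3  2  3  3  4  5  6  7  8
 c  4  3  3  4  4  5  6  6  7
 l  5  4  4  4  5  5  6  7  7
 c  6  5  5  5  5  6  6  6  7
 o  7  6  6  6  5  6  7  7  7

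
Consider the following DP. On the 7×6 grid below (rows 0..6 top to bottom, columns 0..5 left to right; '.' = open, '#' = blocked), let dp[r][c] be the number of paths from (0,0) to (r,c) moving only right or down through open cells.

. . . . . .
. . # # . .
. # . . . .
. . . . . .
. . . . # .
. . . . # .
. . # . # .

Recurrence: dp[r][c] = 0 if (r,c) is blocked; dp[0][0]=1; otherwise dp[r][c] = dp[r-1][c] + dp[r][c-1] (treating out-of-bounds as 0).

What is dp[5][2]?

6

r\c   0   1   2   3   4   5
  0   1   1   1   1   1   1
  1   1   2   0   0   1   2
  2   1   0   0   0   1   3
  3   1   1   1   1   2   5
  4   1   2   3   4   0   5
  5   1   3   6  10   0   5
  6   1   4   0  10   0   5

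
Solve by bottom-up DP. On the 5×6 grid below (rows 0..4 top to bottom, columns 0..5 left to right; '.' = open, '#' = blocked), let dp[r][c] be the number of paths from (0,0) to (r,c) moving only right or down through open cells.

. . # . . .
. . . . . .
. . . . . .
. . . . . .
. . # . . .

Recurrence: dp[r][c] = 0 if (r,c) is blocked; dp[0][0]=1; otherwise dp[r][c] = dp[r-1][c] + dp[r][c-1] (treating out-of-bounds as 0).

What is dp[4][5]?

77

r\c   0   1   2   3   4   5
  0   1   1   0   0   0   0
  1   1   2   2   2   2   2
  2   1   3   5   7   9  11
  3   1   4   9  16  25  36
  4   1   5   0  16  41  77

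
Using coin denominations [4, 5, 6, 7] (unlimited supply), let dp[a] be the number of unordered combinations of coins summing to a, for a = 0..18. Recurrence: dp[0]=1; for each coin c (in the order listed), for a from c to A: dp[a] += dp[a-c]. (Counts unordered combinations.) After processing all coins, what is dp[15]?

after  coin     0     1     2     3     4     5     6     7     8     9    10    11    12    13    14    15    16    17    18
          4     1     0     0     0     1     0     0     0     1     0     0     0     1     0     0     0     1     0     0
          5     1     0     0     0     1     1     0     0     1     1     1     0     1     1     1     1     1     1     1
          6     1     0     0     0     1     1     1     0     1     1     2     1     2     1     2     2     3     2     3
          7     1     0     0     0     1     1     1     1     1     1     2     2     3     2     3     3     4     4     5

3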